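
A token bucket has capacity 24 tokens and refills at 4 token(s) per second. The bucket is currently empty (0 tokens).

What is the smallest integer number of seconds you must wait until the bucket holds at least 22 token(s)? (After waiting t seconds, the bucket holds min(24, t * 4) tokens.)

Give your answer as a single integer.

Need t * 4 >= 22, so t >= 22/4.
Smallest integer t = ceil(22/4) = 6.

Answer: 6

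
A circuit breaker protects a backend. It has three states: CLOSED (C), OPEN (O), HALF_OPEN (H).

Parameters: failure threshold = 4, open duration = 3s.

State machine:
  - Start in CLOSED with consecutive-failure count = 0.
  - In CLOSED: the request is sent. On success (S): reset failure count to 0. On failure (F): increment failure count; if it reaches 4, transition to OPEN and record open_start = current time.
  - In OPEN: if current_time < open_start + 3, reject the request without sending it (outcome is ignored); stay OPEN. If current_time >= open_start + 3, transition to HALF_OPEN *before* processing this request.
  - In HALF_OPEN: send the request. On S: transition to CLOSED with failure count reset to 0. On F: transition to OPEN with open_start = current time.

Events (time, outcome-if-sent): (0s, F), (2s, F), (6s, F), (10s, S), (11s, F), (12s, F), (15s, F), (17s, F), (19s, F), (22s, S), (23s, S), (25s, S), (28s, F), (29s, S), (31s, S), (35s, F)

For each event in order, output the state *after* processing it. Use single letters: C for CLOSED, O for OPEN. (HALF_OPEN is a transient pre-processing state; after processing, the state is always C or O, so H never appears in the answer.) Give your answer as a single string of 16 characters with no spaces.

State after each event:
  event#1 t=0s outcome=F: state=CLOSED
  event#2 t=2s outcome=F: state=CLOSED
  event#3 t=6s outcome=F: state=CLOSED
  event#4 t=10s outcome=S: state=CLOSED
  event#5 t=11s outcome=F: state=CLOSED
  event#6 t=12s outcome=F: state=CLOSED
  event#7 t=15s outcome=F: state=CLOSED
  event#8 t=17s outcome=F: state=OPEN
  event#9 t=19s outcome=F: state=OPEN
  event#10 t=22s outcome=S: state=CLOSED
  event#11 t=23s outcome=S: state=CLOSED
  event#12 t=25s outcome=S: state=CLOSED
  event#13 t=28s outcome=F: state=CLOSED
  event#14 t=29s outcome=S: state=CLOSED
  event#15 t=31s outcome=S: state=CLOSED
  event#16 t=35s outcome=F: state=CLOSED

Answer: CCCCCCCOOCCCCCCC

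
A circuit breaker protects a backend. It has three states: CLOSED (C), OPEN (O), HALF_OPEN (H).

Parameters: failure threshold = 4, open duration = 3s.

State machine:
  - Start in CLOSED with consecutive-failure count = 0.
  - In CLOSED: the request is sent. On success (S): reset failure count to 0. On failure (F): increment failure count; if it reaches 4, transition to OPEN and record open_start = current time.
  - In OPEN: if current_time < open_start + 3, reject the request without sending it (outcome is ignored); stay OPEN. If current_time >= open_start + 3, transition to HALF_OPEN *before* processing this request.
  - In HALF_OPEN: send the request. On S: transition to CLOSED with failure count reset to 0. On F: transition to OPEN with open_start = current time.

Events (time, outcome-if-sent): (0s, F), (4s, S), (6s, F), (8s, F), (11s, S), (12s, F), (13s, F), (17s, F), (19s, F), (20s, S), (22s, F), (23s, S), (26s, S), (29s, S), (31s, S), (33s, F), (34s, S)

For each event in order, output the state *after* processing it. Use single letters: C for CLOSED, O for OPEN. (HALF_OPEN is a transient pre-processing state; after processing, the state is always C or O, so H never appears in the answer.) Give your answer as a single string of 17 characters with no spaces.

Answer: CCCCCCCCOOOOCCCCC

Derivation:
State after each event:
  event#1 t=0s outcome=F: state=CLOSED
  event#2 t=4s outcome=S: state=CLOSED
  event#3 t=6s outcome=F: state=CLOSED
  event#4 t=8s outcome=F: state=CLOSED
  event#5 t=11s outcome=S: state=CLOSED
  event#6 t=12s outcome=F: state=CLOSED
  event#7 t=13s outcome=F: state=CLOSED
  event#8 t=17s outcome=F: state=CLOSED
  event#9 t=19s outcome=F: state=OPEN
  event#10 t=20s outcome=S: state=OPEN
  event#11 t=22s outcome=F: state=OPEN
  event#12 t=23s outcome=S: state=OPEN
  event#13 t=26s outcome=S: state=CLOSED
  event#14 t=29s outcome=S: state=CLOSED
  event#15 t=31s outcome=S: state=CLOSED
  event#16 t=33s outcome=F: state=CLOSED
  event#17 t=34s outcome=S: state=CLOSED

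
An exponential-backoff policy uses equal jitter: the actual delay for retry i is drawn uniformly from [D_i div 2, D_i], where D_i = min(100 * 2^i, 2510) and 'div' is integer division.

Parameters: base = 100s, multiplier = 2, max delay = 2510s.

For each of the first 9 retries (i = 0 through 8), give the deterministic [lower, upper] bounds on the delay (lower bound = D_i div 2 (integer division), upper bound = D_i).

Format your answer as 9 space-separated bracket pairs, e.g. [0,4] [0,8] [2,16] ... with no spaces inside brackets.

Answer: [50,100] [100,200] [200,400] [400,800] [800,1600] [1255,2510] [1255,2510] [1255,2510] [1255,2510]

Derivation:
Computing bounds per retry:
  i=0: D_i=min(100*2^0,2510)=100, bounds=[50,100]
  i=1: D_i=min(100*2^1,2510)=200, bounds=[100,200]
  i=2: D_i=min(100*2^2,2510)=400, bounds=[200,400]
  i=3: D_i=min(100*2^3,2510)=800, bounds=[400,800]
  i=4: D_i=min(100*2^4,2510)=1600, bounds=[800,1600]
  i=5: D_i=min(100*2^5,2510)=2510, bounds=[1255,2510]
  i=6: D_i=min(100*2^6,2510)=2510, bounds=[1255,2510]
  i=7: D_i=min(100*2^7,2510)=2510, bounds=[1255,2510]
  i=8: D_i=min(100*2^8,2510)=2510, bounds=[1255,2510]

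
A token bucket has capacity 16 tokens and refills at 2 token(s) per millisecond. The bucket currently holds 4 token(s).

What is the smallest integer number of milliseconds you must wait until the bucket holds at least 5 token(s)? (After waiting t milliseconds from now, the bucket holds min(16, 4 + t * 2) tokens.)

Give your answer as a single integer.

Answer: 1

Derivation:
Need 4 + t * 2 >= 5, so t >= 1/2.
Smallest integer t = ceil(1/2) = 1.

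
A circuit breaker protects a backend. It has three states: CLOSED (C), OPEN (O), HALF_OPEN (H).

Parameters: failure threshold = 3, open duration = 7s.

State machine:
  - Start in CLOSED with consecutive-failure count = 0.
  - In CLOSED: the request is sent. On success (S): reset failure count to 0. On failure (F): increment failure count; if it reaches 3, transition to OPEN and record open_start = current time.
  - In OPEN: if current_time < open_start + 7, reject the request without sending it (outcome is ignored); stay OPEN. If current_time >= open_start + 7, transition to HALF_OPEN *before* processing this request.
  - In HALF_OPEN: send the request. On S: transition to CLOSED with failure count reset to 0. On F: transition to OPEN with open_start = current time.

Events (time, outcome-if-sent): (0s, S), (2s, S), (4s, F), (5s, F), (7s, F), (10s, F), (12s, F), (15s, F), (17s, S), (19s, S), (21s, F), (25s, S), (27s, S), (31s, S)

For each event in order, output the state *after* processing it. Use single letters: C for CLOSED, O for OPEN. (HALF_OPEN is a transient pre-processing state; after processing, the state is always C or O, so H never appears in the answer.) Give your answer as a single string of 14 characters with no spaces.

State after each event:
  event#1 t=0s outcome=S: state=CLOSED
  event#2 t=2s outcome=S: state=CLOSED
  event#3 t=4s outcome=F: state=CLOSED
  event#4 t=5s outcome=F: state=CLOSED
  event#5 t=7s outcome=F: state=OPEN
  event#6 t=10s outcome=F: state=OPEN
  event#7 t=12s outcome=F: state=OPEN
  event#8 t=15s outcome=F: state=OPEN
  event#9 t=17s outcome=S: state=OPEN
  event#10 t=19s outcome=S: state=OPEN
  event#11 t=21s outcome=F: state=OPEN
  event#12 t=25s outcome=S: state=CLOSED
  event#13 t=27s outcome=S: state=CLOSED
  event#14 t=31s outcome=S: state=CLOSED

Answer: CCCCOOOOOOOCCC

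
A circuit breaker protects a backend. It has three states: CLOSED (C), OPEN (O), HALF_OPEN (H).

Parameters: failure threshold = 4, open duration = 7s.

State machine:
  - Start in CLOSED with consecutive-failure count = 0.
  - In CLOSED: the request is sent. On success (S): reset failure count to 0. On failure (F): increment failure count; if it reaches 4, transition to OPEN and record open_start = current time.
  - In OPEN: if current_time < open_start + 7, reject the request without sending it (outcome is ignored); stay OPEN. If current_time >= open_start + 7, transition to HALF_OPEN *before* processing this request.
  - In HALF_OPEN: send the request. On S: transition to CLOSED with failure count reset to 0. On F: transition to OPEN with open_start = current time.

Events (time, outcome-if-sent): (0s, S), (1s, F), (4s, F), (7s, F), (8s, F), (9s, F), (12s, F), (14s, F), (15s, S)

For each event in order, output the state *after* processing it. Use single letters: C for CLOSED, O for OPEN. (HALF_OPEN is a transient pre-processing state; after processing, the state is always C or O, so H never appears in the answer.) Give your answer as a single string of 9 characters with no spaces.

Answer: CCCCOOOOC

Derivation:
State after each event:
  event#1 t=0s outcome=S: state=CLOSED
  event#2 t=1s outcome=F: state=CLOSED
  event#3 t=4s outcome=F: state=CLOSED
  event#4 t=7s outcome=F: state=CLOSED
  event#5 t=8s outcome=F: state=OPEN
  event#6 t=9s outcome=F: state=OPEN
  event#7 t=12s outcome=F: state=OPEN
  event#8 t=14s outcome=F: state=OPEN
  event#9 t=15s outcome=S: state=CLOSED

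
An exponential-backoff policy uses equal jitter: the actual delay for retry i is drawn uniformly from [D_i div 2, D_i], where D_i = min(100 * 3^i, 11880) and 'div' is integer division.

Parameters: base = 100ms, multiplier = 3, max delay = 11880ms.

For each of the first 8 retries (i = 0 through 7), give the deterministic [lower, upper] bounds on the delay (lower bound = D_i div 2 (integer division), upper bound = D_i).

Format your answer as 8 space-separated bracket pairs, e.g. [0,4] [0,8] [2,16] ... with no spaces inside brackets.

Answer: [50,100] [150,300] [450,900] [1350,2700] [4050,8100] [5940,11880] [5940,11880] [5940,11880]

Derivation:
Computing bounds per retry:
  i=0: D_i=min(100*3^0,11880)=100, bounds=[50,100]
  i=1: D_i=min(100*3^1,11880)=300, bounds=[150,300]
  i=2: D_i=min(100*3^2,11880)=900, bounds=[450,900]
  i=3: D_i=min(100*3^3,11880)=2700, bounds=[1350,2700]
  i=4: D_i=min(100*3^4,11880)=8100, bounds=[4050,8100]
  i=5: D_i=min(100*3^5,11880)=11880, bounds=[5940,11880]
  i=6: D_i=min(100*3^6,11880)=11880, bounds=[5940,11880]
  i=7: D_i=min(100*3^7,11880)=11880, bounds=[5940,11880]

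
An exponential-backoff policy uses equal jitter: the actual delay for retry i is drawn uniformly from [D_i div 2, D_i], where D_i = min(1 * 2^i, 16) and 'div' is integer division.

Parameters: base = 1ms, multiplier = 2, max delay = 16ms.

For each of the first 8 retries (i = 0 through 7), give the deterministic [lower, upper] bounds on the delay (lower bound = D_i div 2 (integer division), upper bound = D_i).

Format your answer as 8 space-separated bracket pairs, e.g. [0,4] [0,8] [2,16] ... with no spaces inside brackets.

Computing bounds per retry:
  i=0: D_i=min(1*2^0,16)=1, bounds=[0,1]
  i=1: D_i=min(1*2^1,16)=2, bounds=[1,2]
  i=2: D_i=min(1*2^2,16)=4, bounds=[2,4]
  i=3: D_i=min(1*2^3,16)=8, bounds=[4,8]
  i=4: D_i=min(1*2^4,16)=16, bounds=[8,16]
  i=5: D_i=min(1*2^5,16)=16, bounds=[8,16]
  i=6: D_i=min(1*2^6,16)=16, bounds=[8,16]
  i=7: D_i=min(1*2^7,16)=16, bounds=[8,16]

Answer: [0,1] [1,2] [2,4] [4,8] [8,16] [8,16] [8,16] [8,16]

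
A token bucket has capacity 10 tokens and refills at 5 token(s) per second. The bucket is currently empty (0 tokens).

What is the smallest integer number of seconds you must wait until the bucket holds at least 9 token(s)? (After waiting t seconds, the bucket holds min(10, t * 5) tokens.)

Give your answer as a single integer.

Answer: 2

Derivation:
Need t * 5 >= 9, so t >= 9/5.
Smallest integer t = ceil(9/5) = 2.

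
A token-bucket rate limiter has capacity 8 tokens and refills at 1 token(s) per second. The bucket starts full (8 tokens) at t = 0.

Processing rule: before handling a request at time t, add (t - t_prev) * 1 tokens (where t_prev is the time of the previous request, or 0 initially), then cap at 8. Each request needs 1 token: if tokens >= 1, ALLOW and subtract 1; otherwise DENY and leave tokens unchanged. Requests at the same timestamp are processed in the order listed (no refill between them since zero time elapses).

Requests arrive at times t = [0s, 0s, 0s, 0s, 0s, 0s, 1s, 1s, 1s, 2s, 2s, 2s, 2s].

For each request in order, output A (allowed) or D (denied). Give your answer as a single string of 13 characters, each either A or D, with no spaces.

Answer: AAAAAAAAAADDD

Derivation:
Simulating step by step:
  req#1 t=0s: ALLOW
  req#2 t=0s: ALLOW
  req#3 t=0s: ALLOW
  req#4 t=0s: ALLOW
  req#5 t=0s: ALLOW
  req#6 t=0s: ALLOW
  req#7 t=1s: ALLOW
  req#8 t=1s: ALLOW
  req#9 t=1s: ALLOW
  req#10 t=2s: ALLOW
  req#11 t=2s: DENY
  req#12 t=2s: DENY
  req#13 t=2s: DENY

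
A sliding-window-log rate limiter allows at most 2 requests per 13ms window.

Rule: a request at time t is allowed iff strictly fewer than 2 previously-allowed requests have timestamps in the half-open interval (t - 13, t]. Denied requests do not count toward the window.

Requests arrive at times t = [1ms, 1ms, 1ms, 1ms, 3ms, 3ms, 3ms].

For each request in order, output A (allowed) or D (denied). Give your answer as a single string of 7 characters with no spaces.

Tracking allowed requests in the window:
  req#1 t=1ms: ALLOW
  req#2 t=1ms: ALLOW
  req#3 t=1ms: DENY
  req#4 t=1ms: DENY
  req#5 t=3ms: DENY
  req#6 t=3ms: DENY
  req#7 t=3ms: DENY

Answer: AADDDDD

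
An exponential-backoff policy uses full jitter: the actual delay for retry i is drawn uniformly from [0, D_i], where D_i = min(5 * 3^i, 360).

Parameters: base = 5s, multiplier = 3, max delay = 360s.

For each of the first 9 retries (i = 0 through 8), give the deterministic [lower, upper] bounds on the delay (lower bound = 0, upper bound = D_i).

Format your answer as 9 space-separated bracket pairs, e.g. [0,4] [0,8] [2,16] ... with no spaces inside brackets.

Computing bounds per retry:
  i=0: D_i=min(5*3^0,360)=5, bounds=[0,5]
  i=1: D_i=min(5*3^1,360)=15, bounds=[0,15]
  i=2: D_i=min(5*3^2,360)=45, bounds=[0,45]
  i=3: D_i=min(5*3^3,360)=135, bounds=[0,135]
  i=4: D_i=min(5*3^4,360)=360, bounds=[0,360]
  i=5: D_i=min(5*3^5,360)=360, bounds=[0,360]
  i=6: D_i=min(5*3^6,360)=360, bounds=[0,360]
  i=7: D_i=min(5*3^7,360)=360, bounds=[0,360]
  i=8: D_i=min(5*3^8,360)=360, bounds=[0,360]

Answer: [0,5] [0,15] [0,45] [0,135] [0,360] [0,360] [0,360] [0,360] [0,360]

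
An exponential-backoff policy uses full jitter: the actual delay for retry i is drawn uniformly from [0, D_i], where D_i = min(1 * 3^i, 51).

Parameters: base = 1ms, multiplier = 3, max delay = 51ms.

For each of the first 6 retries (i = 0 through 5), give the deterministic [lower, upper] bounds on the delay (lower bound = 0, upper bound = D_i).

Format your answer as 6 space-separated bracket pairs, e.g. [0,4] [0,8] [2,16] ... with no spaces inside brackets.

Computing bounds per retry:
  i=0: D_i=min(1*3^0,51)=1, bounds=[0,1]
  i=1: D_i=min(1*3^1,51)=3, bounds=[0,3]
  i=2: D_i=min(1*3^2,51)=9, bounds=[0,9]
  i=3: D_i=min(1*3^3,51)=27, bounds=[0,27]
  i=4: D_i=min(1*3^4,51)=51, bounds=[0,51]
  i=5: D_i=min(1*3^5,51)=51, bounds=[0,51]

Answer: [0,1] [0,3] [0,9] [0,27] [0,51] [0,51]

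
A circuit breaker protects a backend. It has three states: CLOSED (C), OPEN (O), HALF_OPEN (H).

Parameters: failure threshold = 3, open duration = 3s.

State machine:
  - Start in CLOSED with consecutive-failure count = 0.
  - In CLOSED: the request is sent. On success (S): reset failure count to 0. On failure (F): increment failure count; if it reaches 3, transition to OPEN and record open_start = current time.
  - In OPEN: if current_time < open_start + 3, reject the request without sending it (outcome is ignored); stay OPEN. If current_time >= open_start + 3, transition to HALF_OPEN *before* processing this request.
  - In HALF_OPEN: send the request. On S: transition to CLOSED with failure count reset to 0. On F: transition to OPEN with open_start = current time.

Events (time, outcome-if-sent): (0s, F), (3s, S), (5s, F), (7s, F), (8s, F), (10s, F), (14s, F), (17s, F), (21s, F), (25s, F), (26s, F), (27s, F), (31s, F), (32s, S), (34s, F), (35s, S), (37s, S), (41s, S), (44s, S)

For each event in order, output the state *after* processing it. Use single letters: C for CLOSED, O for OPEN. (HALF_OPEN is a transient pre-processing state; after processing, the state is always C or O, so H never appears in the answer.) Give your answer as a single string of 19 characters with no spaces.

State after each event:
  event#1 t=0s outcome=F: state=CLOSED
  event#2 t=3s outcome=S: state=CLOSED
  event#3 t=5s outcome=F: state=CLOSED
  event#4 t=7s outcome=F: state=CLOSED
  event#5 t=8s outcome=F: state=OPEN
  event#6 t=10s outcome=F: state=OPEN
  event#7 t=14s outcome=F: state=OPEN
  event#8 t=17s outcome=F: state=OPEN
  event#9 t=21s outcome=F: state=OPEN
  event#10 t=25s outcome=F: state=OPEN
  event#11 t=26s outcome=F: state=OPEN
  event#12 t=27s outcome=F: state=OPEN
  event#13 t=31s outcome=F: state=OPEN
  event#14 t=32s outcome=S: state=OPEN
  event#15 t=34s outcome=F: state=OPEN
  event#16 t=35s outcome=S: state=OPEN
  event#17 t=37s outcome=S: state=CLOSED
  event#18 t=41s outcome=S: state=CLOSED
  event#19 t=44s outcome=S: state=CLOSED

Answer: CCCCOOOOOOOOOOOOCCC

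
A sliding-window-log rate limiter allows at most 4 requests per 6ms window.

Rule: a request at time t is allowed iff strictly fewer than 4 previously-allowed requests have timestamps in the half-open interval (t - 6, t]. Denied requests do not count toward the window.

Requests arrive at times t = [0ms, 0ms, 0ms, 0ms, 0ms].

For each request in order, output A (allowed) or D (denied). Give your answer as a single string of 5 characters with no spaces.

Answer: AAAAD

Derivation:
Tracking allowed requests in the window:
  req#1 t=0ms: ALLOW
  req#2 t=0ms: ALLOW
  req#3 t=0ms: ALLOW
  req#4 t=0ms: ALLOW
  req#5 t=0ms: DENY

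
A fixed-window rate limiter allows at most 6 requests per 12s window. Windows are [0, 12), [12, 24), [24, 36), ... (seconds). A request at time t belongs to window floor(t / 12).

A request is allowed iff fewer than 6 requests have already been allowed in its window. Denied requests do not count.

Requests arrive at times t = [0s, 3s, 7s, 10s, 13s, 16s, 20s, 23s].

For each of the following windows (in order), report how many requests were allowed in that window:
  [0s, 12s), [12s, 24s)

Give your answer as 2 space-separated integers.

Processing requests:
  req#1 t=0s (window 0): ALLOW
  req#2 t=3s (window 0): ALLOW
  req#3 t=7s (window 0): ALLOW
  req#4 t=10s (window 0): ALLOW
  req#5 t=13s (window 1): ALLOW
  req#6 t=16s (window 1): ALLOW
  req#7 t=20s (window 1): ALLOW
  req#8 t=23s (window 1): ALLOW

Allowed counts by window: 4 4

Answer: 4 4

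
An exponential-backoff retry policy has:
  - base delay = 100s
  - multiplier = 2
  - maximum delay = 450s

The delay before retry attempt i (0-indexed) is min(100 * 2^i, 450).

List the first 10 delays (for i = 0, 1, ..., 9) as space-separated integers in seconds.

Computing each delay:
  i=0: min(100*2^0, 450) = 100
  i=1: min(100*2^1, 450) = 200
  i=2: min(100*2^2, 450) = 400
  i=3: min(100*2^3, 450) = 450
  i=4: min(100*2^4, 450) = 450
  i=5: min(100*2^5, 450) = 450
  i=6: min(100*2^6, 450) = 450
  i=7: min(100*2^7, 450) = 450
  i=8: min(100*2^8, 450) = 450
  i=9: min(100*2^9, 450) = 450

Answer: 100 200 400 450 450 450 450 450 450 450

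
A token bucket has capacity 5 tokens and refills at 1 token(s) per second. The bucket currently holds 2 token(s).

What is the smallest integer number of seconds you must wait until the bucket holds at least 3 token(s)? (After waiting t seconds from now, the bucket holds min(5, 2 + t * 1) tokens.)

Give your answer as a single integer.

Need 2 + t * 1 >= 3, so t >= 1/1.
Smallest integer t = ceil(1/1) = 1.

Answer: 1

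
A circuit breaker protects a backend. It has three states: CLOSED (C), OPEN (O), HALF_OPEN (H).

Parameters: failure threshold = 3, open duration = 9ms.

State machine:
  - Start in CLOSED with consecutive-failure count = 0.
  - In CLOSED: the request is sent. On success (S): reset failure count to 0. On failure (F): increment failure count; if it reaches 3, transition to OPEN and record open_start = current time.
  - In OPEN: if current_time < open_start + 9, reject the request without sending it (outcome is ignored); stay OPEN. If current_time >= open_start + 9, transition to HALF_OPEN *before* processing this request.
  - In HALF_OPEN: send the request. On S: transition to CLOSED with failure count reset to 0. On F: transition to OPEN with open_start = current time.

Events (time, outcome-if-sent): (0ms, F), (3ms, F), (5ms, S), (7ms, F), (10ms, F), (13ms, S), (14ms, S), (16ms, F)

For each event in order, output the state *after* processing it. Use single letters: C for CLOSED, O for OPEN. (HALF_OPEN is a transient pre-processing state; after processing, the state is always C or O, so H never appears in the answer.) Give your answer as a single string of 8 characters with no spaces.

Answer: CCCCCCCC

Derivation:
State after each event:
  event#1 t=0ms outcome=F: state=CLOSED
  event#2 t=3ms outcome=F: state=CLOSED
  event#3 t=5ms outcome=S: state=CLOSED
  event#4 t=7ms outcome=F: state=CLOSED
  event#5 t=10ms outcome=F: state=CLOSED
  event#6 t=13ms outcome=S: state=CLOSED
  event#7 t=14ms outcome=S: state=CLOSED
  event#8 t=16ms outcome=F: state=CLOSED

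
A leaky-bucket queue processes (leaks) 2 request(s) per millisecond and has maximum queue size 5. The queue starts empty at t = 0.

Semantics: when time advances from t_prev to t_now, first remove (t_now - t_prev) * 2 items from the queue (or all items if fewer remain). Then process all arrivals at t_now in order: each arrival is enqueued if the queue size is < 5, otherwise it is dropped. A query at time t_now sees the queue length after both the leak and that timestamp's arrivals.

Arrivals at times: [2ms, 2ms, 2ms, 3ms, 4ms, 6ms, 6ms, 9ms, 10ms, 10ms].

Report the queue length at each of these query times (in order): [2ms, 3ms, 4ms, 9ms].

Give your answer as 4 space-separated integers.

Queue lengths at query times:
  query t=2ms: backlog = 3
  query t=3ms: backlog = 2
  query t=4ms: backlog = 1
  query t=9ms: backlog = 1

Answer: 3 2 1 1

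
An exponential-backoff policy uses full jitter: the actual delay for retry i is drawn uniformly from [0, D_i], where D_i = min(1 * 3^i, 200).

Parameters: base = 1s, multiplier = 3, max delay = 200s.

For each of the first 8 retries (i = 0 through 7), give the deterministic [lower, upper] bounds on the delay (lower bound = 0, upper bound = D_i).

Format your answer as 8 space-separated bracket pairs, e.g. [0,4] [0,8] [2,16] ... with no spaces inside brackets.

Computing bounds per retry:
  i=0: D_i=min(1*3^0,200)=1, bounds=[0,1]
  i=1: D_i=min(1*3^1,200)=3, bounds=[0,3]
  i=2: D_i=min(1*3^2,200)=9, bounds=[0,9]
  i=3: D_i=min(1*3^3,200)=27, bounds=[0,27]
  i=4: D_i=min(1*3^4,200)=81, bounds=[0,81]
  i=5: D_i=min(1*3^5,200)=200, bounds=[0,200]
  i=6: D_i=min(1*3^6,200)=200, bounds=[0,200]
  i=7: D_i=min(1*3^7,200)=200, bounds=[0,200]

Answer: [0,1] [0,3] [0,9] [0,27] [0,81] [0,200] [0,200] [0,200]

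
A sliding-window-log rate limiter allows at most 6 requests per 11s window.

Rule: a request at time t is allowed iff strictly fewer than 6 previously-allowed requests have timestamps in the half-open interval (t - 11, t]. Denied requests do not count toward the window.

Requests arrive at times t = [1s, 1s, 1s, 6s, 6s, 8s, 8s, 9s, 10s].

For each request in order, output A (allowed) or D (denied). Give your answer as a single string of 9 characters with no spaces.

Tracking allowed requests in the window:
  req#1 t=1s: ALLOW
  req#2 t=1s: ALLOW
  req#3 t=1s: ALLOW
  req#4 t=6s: ALLOW
  req#5 t=6s: ALLOW
  req#6 t=8s: ALLOW
  req#7 t=8s: DENY
  req#8 t=9s: DENY
  req#9 t=10s: DENY

Answer: AAAAAADDD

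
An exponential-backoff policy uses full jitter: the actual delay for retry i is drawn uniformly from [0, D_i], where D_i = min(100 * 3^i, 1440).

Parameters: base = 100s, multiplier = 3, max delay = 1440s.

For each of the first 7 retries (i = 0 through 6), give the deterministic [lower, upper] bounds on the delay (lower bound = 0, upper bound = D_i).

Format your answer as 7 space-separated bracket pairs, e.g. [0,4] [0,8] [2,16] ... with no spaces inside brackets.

Answer: [0,100] [0,300] [0,900] [0,1440] [0,1440] [0,1440] [0,1440]

Derivation:
Computing bounds per retry:
  i=0: D_i=min(100*3^0,1440)=100, bounds=[0,100]
  i=1: D_i=min(100*3^1,1440)=300, bounds=[0,300]
  i=2: D_i=min(100*3^2,1440)=900, bounds=[0,900]
  i=3: D_i=min(100*3^3,1440)=1440, bounds=[0,1440]
  i=4: D_i=min(100*3^4,1440)=1440, bounds=[0,1440]
  i=5: D_i=min(100*3^5,1440)=1440, bounds=[0,1440]
  i=6: D_i=min(100*3^6,1440)=1440, bounds=[0,1440]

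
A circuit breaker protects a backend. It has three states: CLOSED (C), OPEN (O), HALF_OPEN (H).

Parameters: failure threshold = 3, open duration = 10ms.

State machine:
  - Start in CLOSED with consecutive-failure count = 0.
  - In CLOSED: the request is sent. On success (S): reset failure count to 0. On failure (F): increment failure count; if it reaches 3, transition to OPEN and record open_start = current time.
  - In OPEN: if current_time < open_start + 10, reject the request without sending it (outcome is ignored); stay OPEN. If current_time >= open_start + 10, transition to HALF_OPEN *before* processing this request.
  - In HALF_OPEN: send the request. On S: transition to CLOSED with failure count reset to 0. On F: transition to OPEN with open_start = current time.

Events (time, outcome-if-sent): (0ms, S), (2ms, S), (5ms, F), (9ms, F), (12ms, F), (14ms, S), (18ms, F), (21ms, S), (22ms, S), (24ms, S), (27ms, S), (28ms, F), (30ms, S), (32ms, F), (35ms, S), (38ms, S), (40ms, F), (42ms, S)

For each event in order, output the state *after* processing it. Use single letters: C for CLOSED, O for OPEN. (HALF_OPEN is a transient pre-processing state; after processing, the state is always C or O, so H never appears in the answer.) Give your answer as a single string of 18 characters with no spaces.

State after each event:
  event#1 t=0ms outcome=S: state=CLOSED
  event#2 t=2ms outcome=S: state=CLOSED
  event#3 t=5ms outcome=F: state=CLOSED
  event#4 t=9ms outcome=F: state=CLOSED
  event#5 t=12ms outcome=F: state=OPEN
  event#6 t=14ms outcome=S: state=OPEN
  event#7 t=18ms outcome=F: state=OPEN
  event#8 t=21ms outcome=S: state=OPEN
  event#9 t=22ms outcome=S: state=CLOSED
  event#10 t=24ms outcome=S: state=CLOSED
  event#11 t=27ms outcome=S: state=CLOSED
  event#12 t=28ms outcome=F: state=CLOSED
  event#13 t=30ms outcome=S: state=CLOSED
  event#14 t=32ms outcome=F: state=CLOSED
  event#15 t=35ms outcome=S: state=CLOSED
  event#16 t=38ms outcome=S: state=CLOSED
  event#17 t=40ms outcome=F: state=CLOSED
  event#18 t=42ms outcome=S: state=CLOSED

Answer: CCCCOOOOCCCCCCCCCC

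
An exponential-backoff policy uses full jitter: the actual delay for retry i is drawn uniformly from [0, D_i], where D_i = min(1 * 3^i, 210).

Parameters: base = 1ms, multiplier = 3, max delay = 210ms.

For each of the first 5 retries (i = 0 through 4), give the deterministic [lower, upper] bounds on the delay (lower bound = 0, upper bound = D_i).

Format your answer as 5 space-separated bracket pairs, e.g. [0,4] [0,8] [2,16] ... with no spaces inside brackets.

Answer: [0,1] [0,3] [0,9] [0,27] [0,81]

Derivation:
Computing bounds per retry:
  i=0: D_i=min(1*3^0,210)=1, bounds=[0,1]
  i=1: D_i=min(1*3^1,210)=3, bounds=[0,3]
  i=2: D_i=min(1*3^2,210)=9, bounds=[0,9]
  i=3: D_i=min(1*3^3,210)=27, bounds=[0,27]
  i=4: D_i=min(1*3^4,210)=81, bounds=[0,81]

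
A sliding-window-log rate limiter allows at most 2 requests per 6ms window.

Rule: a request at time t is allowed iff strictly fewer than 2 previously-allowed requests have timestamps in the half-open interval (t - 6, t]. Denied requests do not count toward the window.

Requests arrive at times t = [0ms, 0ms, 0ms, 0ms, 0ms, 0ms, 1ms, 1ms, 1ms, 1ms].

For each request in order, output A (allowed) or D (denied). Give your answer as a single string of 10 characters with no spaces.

Answer: AADDDDDDDD

Derivation:
Tracking allowed requests in the window:
  req#1 t=0ms: ALLOW
  req#2 t=0ms: ALLOW
  req#3 t=0ms: DENY
  req#4 t=0ms: DENY
  req#5 t=0ms: DENY
  req#6 t=0ms: DENY
  req#7 t=1ms: DENY
  req#8 t=1ms: DENY
  req#9 t=1ms: DENY
  req#10 t=1ms: DENY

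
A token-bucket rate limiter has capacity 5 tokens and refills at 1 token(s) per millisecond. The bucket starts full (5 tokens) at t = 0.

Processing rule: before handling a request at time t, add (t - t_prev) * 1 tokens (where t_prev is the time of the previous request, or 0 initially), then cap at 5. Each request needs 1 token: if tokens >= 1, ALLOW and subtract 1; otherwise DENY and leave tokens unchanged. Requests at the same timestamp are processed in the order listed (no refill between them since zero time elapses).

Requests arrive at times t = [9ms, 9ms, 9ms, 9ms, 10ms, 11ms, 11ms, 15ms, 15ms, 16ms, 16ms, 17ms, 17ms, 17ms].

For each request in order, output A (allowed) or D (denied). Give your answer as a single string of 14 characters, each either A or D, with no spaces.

Answer: AAAAAAAAAAAAAD

Derivation:
Simulating step by step:
  req#1 t=9ms: ALLOW
  req#2 t=9ms: ALLOW
  req#3 t=9ms: ALLOW
  req#4 t=9ms: ALLOW
  req#5 t=10ms: ALLOW
  req#6 t=11ms: ALLOW
  req#7 t=11ms: ALLOW
  req#8 t=15ms: ALLOW
  req#9 t=15ms: ALLOW
  req#10 t=16ms: ALLOW
  req#11 t=16ms: ALLOW
  req#12 t=17ms: ALLOW
  req#13 t=17ms: ALLOW
  req#14 t=17ms: DENY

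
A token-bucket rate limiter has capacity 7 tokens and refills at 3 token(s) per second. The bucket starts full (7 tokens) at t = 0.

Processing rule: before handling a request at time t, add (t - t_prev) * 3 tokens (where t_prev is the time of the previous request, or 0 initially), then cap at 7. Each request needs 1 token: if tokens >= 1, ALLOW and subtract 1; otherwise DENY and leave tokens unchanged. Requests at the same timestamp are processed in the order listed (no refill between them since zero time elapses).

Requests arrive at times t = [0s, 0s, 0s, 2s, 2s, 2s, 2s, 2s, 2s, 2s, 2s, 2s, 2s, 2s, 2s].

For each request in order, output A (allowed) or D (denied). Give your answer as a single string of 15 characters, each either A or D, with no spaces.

Simulating step by step:
  req#1 t=0s: ALLOW
  req#2 t=0s: ALLOW
  req#3 t=0s: ALLOW
  req#4 t=2s: ALLOW
  req#5 t=2s: ALLOW
  req#6 t=2s: ALLOW
  req#7 t=2s: ALLOW
  req#8 t=2s: ALLOW
  req#9 t=2s: ALLOW
  req#10 t=2s: ALLOW
  req#11 t=2s: DENY
  req#12 t=2s: DENY
  req#13 t=2s: DENY
  req#14 t=2s: DENY
  req#15 t=2s: DENY

Answer: AAAAAAAAAADDDDD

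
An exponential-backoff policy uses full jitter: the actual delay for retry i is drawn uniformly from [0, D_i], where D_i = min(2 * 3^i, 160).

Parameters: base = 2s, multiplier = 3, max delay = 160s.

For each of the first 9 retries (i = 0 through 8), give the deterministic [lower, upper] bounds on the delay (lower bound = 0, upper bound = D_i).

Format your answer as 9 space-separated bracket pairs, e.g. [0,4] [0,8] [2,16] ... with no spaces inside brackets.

Answer: [0,2] [0,6] [0,18] [0,54] [0,160] [0,160] [0,160] [0,160] [0,160]

Derivation:
Computing bounds per retry:
  i=0: D_i=min(2*3^0,160)=2, bounds=[0,2]
  i=1: D_i=min(2*3^1,160)=6, bounds=[0,6]
  i=2: D_i=min(2*3^2,160)=18, bounds=[0,18]
  i=3: D_i=min(2*3^3,160)=54, bounds=[0,54]
  i=4: D_i=min(2*3^4,160)=160, bounds=[0,160]
  i=5: D_i=min(2*3^5,160)=160, bounds=[0,160]
  i=6: D_i=min(2*3^6,160)=160, bounds=[0,160]
  i=7: D_i=min(2*3^7,160)=160, bounds=[0,160]
  i=8: D_i=min(2*3^8,160)=160, bounds=[0,160]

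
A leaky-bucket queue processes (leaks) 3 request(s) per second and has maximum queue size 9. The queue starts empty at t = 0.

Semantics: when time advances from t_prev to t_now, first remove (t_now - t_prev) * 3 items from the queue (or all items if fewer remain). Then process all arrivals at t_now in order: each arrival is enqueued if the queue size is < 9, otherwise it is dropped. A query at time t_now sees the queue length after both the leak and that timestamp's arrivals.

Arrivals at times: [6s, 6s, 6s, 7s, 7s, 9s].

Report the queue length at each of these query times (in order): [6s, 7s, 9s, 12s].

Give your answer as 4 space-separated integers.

Answer: 3 2 1 0

Derivation:
Queue lengths at query times:
  query t=6s: backlog = 3
  query t=7s: backlog = 2
  query t=9s: backlog = 1
  query t=12s: backlog = 0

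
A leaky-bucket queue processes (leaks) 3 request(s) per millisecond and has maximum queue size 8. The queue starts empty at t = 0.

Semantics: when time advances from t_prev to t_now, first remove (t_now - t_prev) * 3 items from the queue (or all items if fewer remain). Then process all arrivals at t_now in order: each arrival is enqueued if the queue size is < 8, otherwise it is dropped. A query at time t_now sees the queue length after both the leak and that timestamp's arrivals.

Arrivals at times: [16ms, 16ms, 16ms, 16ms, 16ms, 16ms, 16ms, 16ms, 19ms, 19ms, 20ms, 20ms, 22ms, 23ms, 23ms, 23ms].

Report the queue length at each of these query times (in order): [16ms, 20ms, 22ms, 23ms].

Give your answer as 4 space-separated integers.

Answer: 8 2 1 3

Derivation:
Queue lengths at query times:
  query t=16ms: backlog = 8
  query t=20ms: backlog = 2
  query t=22ms: backlog = 1
  query t=23ms: backlog = 3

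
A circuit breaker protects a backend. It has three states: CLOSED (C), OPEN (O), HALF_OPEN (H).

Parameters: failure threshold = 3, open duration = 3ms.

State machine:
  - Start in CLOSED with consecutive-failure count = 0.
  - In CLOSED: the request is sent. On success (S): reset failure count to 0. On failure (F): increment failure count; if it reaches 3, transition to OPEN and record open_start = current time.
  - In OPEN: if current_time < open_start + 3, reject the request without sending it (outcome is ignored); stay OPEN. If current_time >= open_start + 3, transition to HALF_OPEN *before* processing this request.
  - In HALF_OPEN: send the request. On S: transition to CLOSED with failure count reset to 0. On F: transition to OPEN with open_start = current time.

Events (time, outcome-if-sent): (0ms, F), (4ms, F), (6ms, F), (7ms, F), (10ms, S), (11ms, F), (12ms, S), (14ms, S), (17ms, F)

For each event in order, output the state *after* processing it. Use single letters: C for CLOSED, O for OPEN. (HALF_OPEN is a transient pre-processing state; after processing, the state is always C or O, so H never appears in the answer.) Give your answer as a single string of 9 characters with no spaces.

Answer: CCOOCCCCC

Derivation:
State after each event:
  event#1 t=0ms outcome=F: state=CLOSED
  event#2 t=4ms outcome=F: state=CLOSED
  event#3 t=6ms outcome=F: state=OPEN
  event#4 t=7ms outcome=F: state=OPEN
  event#5 t=10ms outcome=S: state=CLOSED
  event#6 t=11ms outcome=F: state=CLOSED
  event#7 t=12ms outcome=S: state=CLOSED
  event#8 t=14ms outcome=S: state=CLOSED
  event#9 t=17ms outcome=F: state=CLOSED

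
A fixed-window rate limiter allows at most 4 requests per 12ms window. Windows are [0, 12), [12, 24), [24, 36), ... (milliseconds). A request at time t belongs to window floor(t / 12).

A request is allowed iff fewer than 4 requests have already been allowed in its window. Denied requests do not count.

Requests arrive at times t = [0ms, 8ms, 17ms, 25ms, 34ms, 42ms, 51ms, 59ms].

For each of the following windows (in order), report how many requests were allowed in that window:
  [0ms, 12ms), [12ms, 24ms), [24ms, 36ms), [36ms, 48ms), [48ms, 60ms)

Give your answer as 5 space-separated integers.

Processing requests:
  req#1 t=0ms (window 0): ALLOW
  req#2 t=8ms (window 0): ALLOW
  req#3 t=17ms (window 1): ALLOW
  req#4 t=25ms (window 2): ALLOW
  req#5 t=34ms (window 2): ALLOW
  req#6 t=42ms (window 3): ALLOW
  req#7 t=51ms (window 4): ALLOW
  req#8 t=59ms (window 4): ALLOW

Allowed counts by window: 2 1 2 1 2

Answer: 2 1 2 1 2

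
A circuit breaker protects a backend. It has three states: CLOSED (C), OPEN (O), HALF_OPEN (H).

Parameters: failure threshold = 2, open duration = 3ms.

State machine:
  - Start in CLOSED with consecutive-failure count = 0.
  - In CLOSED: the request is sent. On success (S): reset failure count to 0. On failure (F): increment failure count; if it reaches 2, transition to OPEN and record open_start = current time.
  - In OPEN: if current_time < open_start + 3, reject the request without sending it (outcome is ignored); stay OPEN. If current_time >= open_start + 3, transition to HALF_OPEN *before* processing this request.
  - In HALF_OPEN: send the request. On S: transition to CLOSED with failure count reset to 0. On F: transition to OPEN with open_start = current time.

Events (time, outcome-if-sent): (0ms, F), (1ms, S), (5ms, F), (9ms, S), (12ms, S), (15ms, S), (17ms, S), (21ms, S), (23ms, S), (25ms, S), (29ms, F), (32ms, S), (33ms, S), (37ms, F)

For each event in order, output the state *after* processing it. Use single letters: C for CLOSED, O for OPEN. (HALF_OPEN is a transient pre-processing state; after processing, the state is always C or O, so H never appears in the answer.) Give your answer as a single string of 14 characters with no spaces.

State after each event:
  event#1 t=0ms outcome=F: state=CLOSED
  event#2 t=1ms outcome=S: state=CLOSED
  event#3 t=5ms outcome=F: state=CLOSED
  event#4 t=9ms outcome=S: state=CLOSED
  event#5 t=12ms outcome=S: state=CLOSED
  event#6 t=15ms outcome=S: state=CLOSED
  event#7 t=17ms outcome=S: state=CLOSED
  event#8 t=21ms outcome=S: state=CLOSED
  event#9 t=23ms outcome=S: state=CLOSED
  event#10 t=25ms outcome=S: state=CLOSED
  event#11 t=29ms outcome=F: state=CLOSED
  event#12 t=32ms outcome=S: state=CLOSED
  event#13 t=33ms outcome=S: state=CLOSED
  event#14 t=37ms outcome=F: state=CLOSED

Answer: CCCCCCCCCCCCCC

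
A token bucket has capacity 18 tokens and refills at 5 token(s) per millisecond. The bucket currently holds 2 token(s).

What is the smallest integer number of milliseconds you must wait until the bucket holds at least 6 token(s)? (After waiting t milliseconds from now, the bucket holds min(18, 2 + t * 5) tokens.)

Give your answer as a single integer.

Need 2 + t * 5 >= 6, so t >= 4/5.
Smallest integer t = ceil(4/5) = 1.

Answer: 1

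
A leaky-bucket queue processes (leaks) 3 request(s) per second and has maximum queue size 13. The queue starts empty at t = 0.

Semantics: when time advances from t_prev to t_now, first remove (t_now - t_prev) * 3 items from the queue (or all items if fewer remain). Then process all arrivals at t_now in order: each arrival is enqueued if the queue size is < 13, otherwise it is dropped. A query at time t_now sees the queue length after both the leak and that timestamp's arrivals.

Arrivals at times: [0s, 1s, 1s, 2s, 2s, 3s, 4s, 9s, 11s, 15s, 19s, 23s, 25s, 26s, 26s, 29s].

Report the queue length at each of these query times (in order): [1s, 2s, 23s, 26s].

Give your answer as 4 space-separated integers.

Answer: 2 2 1 2

Derivation:
Queue lengths at query times:
  query t=1s: backlog = 2
  query t=2s: backlog = 2
  query t=23s: backlog = 1
  query t=26s: backlog = 2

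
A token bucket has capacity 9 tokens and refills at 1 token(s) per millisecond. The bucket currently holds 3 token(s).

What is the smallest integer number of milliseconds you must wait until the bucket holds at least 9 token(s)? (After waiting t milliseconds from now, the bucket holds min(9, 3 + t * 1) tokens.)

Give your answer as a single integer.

Need 3 + t * 1 >= 9, so t >= 6/1.
Smallest integer t = ceil(6/1) = 6.

Answer: 6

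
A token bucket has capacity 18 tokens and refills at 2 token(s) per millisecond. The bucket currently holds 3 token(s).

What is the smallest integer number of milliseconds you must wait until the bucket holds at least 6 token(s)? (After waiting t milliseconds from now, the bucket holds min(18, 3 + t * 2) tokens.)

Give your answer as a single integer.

Answer: 2

Derivation:
Need 3 + t * 2 >= 6, so t >= 3/2.
Smallest integer t = ceil(3/2) = 2.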